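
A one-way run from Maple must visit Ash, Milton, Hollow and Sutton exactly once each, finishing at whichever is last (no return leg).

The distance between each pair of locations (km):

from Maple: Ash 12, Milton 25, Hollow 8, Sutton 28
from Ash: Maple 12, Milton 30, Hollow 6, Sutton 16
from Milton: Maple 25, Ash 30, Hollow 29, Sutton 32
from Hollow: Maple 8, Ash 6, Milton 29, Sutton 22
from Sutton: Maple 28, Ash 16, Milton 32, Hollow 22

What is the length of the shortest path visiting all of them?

62 km — the minimum one-way total.

There are 4! = 24 possible orderings.
Maple → Ash → Milton → Hollow → Sutton: 12+30+29+22 = 93
Maple → Ash → Milton → Sutton → Hollow: 12+30+32+22 = 96
Maple → Ash → Hollow → Milton → Sutton: 12+6+29+32 = 79
Maple → Ash → Hollow → Sutton → Milton: 12+6+22+32 = 72
Maple → Ash → Sutton → Milton → Hollow: 12+16+32+29 = 89
Maple → Ash → Sutton → Hollow → Milton: 12+16+22+29 = 79
Maple → Milton → Ash → Hollow → Sutton: 25+30+6+22 = 83
Maple → Milton → Ash → Sutton → Hollow: 25+30+16+22 = 93
Maple → Milton → Hollow → Ash → Sutton: 25+29+6+16 = 76
Maple → Milton → Hollow → Sutton → Ash: 25+29+22+16 = 92
Maple → Milton → Sutton → Ash → Hollow: 25+32+16+6 = 79
Maple → Milton → Sutton → Hollow → Ash: 25+32+22+6 = 85
Maple → Hollow → Ash → Milton → Sutton: 8+6+30+32 = 76
Maple → Hollow → Ash → Sutton → Milton: 8+6+16+32 = 62
… (10 more)
The minimum is 62.
One shortest path: Maple → Hollow → Ash → Sutton → Milton.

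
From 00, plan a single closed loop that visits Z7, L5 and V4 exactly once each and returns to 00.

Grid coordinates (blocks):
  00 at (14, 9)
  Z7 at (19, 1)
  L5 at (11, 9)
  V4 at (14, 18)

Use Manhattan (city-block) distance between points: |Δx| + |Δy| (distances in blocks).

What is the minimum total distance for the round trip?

Minimum total distance: 50 blocks.

00 - Z7 - L5 - V4 - 00: 13+16+12+9 = 50
00 - Z7 - V4 - L5 - 00: 13+22+12+3 = 50
00 - L5 - Z7 - V4 - 00: 3+16+22+9 = 50
The minimum is 50.
One optimal route: 00 → Z7 → L5 → V4 → 00 (or its reverse).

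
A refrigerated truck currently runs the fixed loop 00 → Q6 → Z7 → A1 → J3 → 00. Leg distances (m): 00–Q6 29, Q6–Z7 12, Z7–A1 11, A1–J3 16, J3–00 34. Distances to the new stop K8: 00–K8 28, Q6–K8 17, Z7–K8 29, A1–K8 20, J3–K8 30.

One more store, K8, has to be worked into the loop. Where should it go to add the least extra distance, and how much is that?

Minimum extra distance: 16 m, inserting K8 between 00 and Q6.

Insertion cost between consecutive stops i–j is d(i,K8) + d(K8,j) − d(i,j):
  between 00 and Q6: 28 + 17 − 29 = 16
  between Q6 and Z7: 17 + 29 − 12 = 34
  between Z7 and A1: 29 + 20 − 11 = 38
  between A1 and J3: 20 + 30 − 16 = 34
  between J3 and 00: 30 + 28 − 34 = 24
Cheapest insertion is between 00 and Q6, adding 16.
New total = 102 + 16 = 118.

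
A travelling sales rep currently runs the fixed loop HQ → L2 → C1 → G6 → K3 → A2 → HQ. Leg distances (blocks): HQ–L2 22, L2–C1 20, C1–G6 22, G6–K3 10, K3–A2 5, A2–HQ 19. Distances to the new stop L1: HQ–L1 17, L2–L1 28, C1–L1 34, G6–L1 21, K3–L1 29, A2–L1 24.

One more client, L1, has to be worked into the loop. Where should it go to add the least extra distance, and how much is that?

+22 blocks — insert L1 between A2 and HQ.

Insertion cost between consecutive stops i–j is d(i,L1) + d(L1,j) − d(i,j):
  between HQ and L2: 17 + 28 − 22 = 23
  between L2 and C1: 28 + 34 − 20 = 42
  between C1 and G6: 34 + 21 − 22 = 33
  between G6 and K3: 21 + 29 − 10 = 40
  between K3 and A2: 29 + 24 − 5 = 48
  between A2 and HQ: 24 + 17 − 19 = 22
Cheapest insertion is between A2 and HQ, adding 22.
New total = 98 + 22 = 120.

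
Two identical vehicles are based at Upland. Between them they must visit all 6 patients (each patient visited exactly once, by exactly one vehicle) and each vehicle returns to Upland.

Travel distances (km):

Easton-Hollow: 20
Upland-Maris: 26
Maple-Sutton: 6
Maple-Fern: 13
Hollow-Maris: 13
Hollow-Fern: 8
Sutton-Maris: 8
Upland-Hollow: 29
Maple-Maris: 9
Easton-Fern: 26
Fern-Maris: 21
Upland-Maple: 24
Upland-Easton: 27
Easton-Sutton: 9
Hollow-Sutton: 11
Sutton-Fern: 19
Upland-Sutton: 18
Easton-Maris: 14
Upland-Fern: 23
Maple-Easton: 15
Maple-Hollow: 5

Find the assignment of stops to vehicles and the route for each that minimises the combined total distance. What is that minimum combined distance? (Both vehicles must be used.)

Minimum combined distance: 122 km.

Check every non-empty split of the stops between the two vehicles; for each half take its own optimal tour:
  {Maple} + {Easton, Hollow, Sutton, Fern, Maris}: 48 + 85 = 133
  {Easton} + {Maple, Hollow, Sutton, Fern, Maris}: 54 + 71 = 125
  {Maple, Easton} + {Hollow, Sutton, Fern, Maris}: 66 + 70 = 136
  {Hollow} + {Maple, Easton, Sutton, Fern, Maris}: 58 + 86 = 144
  {Maple, Hollow} + {Easton, Sutton, Fern, Maris}: 58 + 85 = 143
  {Easton, Hollow} + {Maple, Sutton, Fern, Maris}: 76 + 71 = 147
  … (31 splits in total)
  {Sutton} + {Maple, Easton, Hollow, Fern, Maris}: 36 + 86 = 122  ← best
Best: vehicle 1 Upland → Sutton → Upland = 36; vehicle 2 Upland → Easton → Maris → Maple → Hollow → Fern → Upland = 86; combined 122.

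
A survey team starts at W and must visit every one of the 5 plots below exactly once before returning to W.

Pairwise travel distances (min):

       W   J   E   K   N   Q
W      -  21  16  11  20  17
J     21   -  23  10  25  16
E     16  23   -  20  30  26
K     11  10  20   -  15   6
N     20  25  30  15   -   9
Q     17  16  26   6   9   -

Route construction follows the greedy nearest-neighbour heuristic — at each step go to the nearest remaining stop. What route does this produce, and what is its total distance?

90 min along W → K → Q → N → J → E → W.

W → [K:11 / E:16 / Q:17 / N:20 / J:21] → K (11)
K → [Q:6 / J:10 / N:15 / E:20] → Q (6)
Q → [N:9 / J:16 / E:26] → N (9)
N → [J:25 / E:30] → J (25)
J → [E:23] → E (23)
Return E→W: 16.
Total = 11 + 6 + 9 + 25 + 23 + 16 = 90.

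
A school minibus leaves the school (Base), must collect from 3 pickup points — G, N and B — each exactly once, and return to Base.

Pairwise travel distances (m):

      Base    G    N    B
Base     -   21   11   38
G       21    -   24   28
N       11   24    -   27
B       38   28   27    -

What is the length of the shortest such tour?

Shortest round trip = 87 m.

There are 3 distinct closed tours to check (reversals are equivalent).
Base→G→N→B→Base: 21+24+27+38 = 110
Base→G→B→N→Base: 21+28+27+11 = 87
Base→N→G→B→Base: 11+24+28+38 = 101
The minimum is 87.
One optimal route: Base → G → B → N → Base (or its reverse).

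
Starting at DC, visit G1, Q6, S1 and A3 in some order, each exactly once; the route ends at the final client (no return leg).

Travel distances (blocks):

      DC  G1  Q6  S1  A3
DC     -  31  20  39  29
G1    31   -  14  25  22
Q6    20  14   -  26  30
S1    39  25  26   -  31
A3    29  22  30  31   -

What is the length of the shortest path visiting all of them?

87 blocks — the minimum one-way total.

There are 4! = 24 possible orderings.
DC→G1→Q6→S1→A3: 31+14+26+31 = 102
DC→G1→Q6→A3→S1: 31+14+30+31 = 106
DC→G1→S1→Q6→A3: 31+25+26+30 = 112
DC→G1→S1→A3→Q6: 31+25+31+30 = 117
DC→G1→A3→Q6→S1: 31+22+30+26 = 109
DC→G1→A3→S1→Q6: 31+22+31+26 = 110
DC→Q6→G1→S1→A3: 20+14+25+31 = 90
DC→Q6→G1→A3→S1: 20+14+22+31 = 87
DC→Q6→S1→G1→A3: 20+26+25+22 = 93
DC→Q6→S1→A3→G1: 20+26+31+22 = 99
DC→Q6→A3→G1→S1: 20+30+22+25 = 97
DC→Q6→A3→S1→G1: 20+30+31+25 = 106
DC→S1→G1→Q6→A3: 39+25+14+30 = 108
DC→S1→G1→A3→Q6: 39+25+22+30 = 116
… (10 more)
The minimum is 87.
One shortest path: DC → Q6 → G1 → A3 → S1.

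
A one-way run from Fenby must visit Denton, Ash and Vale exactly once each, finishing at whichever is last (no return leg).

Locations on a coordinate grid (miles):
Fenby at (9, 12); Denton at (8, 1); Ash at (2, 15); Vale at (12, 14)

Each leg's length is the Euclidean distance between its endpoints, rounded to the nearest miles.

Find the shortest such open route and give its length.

There are 3! = 6 possible orderings.
Fenby→Denton→Ash→Vale: 11+15+10 = 36
Fenby→Denton→Vale→Ash: 11+14+10 = 35
Fenby→Ash→Denton→Vale: 8+15+14 = 37
Fenby→Ash→Vale→Denton: 8+10+14 = 32
Fenby→Vale→Denton→Ash: 4+14+15 = 33
Fenby→Vale→Ash→Denton: 4+10+15 = 29
The minimum is 29.
One shortest path: Fenby → Vale → Ash → Denton.

29 miles — the minimum one-way total.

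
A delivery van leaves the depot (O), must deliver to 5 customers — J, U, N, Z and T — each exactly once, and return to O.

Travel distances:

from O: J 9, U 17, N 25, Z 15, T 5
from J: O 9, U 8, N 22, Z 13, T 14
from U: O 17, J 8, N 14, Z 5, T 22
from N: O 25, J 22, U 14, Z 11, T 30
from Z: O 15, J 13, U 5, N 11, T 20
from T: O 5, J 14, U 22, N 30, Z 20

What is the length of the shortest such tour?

O - J - U - N - Z - T - O: 9+8+14+11+20+5 = 67
O - J - U - N - T - Z - O: 9+8+14+30+20+15 = 96
O - J - U - Z - N - T - O: 9+8+5+11+30+5 = 68
O - J - U - Z - T - N - O: 9+8+5+20+30+25 = 97
O - J - U - T - N - Z - O: 9+8+22+30+11+15 = 95
O - J - U - T - Z - N - O: 9+8+22+20+11+25 = 95
O - J - N - U - Z - T - O: 9+22+14+5+20+5 = 75
O - J - N - U - T - Z - O: 9+22+14+22+20+15 = 102
O - J - N - Z - U - T - O: 9+22+11+5+22+5 = 74
O - J - N - Z - T - U - O: 9+22+11+20+22+17 = 101
O - J - N - T - U - Z - O: 9+22+30+22+5+15 = 103
O - J - N - T - Z - U - O: 9+22+30+20+5+17 = 103
O - J - Z - U - N - T - O: 9+13+5+14+30+5 = 76
O - J - Z - U - T - N - O: 9+13+5+22+30+25 = 104
… (46 more)
The minimum is 67.
One optimal route: O → J → U → N → Z → T → O (or its reverse).

67 — the shortest possible round trip.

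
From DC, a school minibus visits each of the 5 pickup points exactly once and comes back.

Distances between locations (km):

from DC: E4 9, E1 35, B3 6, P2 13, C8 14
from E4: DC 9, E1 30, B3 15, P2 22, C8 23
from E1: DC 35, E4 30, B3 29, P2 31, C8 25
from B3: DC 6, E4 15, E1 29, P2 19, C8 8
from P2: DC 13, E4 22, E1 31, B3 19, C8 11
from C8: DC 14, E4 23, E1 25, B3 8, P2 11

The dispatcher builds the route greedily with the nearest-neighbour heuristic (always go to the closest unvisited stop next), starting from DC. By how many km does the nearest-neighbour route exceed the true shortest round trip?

From DC: B3=6, E4=9, P2=13, C8=14, E1=35 → choose B3 (6).
From B3: C8=8, E4=15, P2=19, E1=29 → choose C8 (8).
From C8: P2=11, E4=23, E1=25 → choose P2 (11).
From P2: E4=22, E1=31 → choose E4 (22).
From E4: E1=30 → choose E1 (30).
NN route DC → B3 → C8 → P2 → E4 → E1 → DC costs 112.
Optimal: DC → E4 → E1 → P2 → C8 → B3 → DC costs 95 (by enumerating all 60 distinct tours).
Excess = 112 − 95 = 17.

Excess over optimum: 17 km.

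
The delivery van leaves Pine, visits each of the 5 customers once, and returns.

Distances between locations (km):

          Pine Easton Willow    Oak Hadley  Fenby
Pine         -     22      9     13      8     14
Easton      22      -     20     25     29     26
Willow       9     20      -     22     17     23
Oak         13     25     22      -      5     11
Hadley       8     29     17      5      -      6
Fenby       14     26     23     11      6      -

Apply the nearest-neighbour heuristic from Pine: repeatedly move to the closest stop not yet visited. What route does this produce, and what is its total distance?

Pine → [Hadley:8 / Willow:9 / Oak:13 / Fenby:14 / Easton:22] → Hadley (8)
Hadley → [Oak:5 / Fenby:6 / Willow:17 / Easton:29] → Oak (5)
Oak → [Fenby:11 / Willow:22 / Easton:25] → Fenby (11)
Fenby → [Willow:23 / Easton:26] → Willow (23)
Willow → [Easton:20] → Easton (20)
Return Easton→Pine: 22.
Total = 8 + 5 + 11 + 23 + 20 + 22 = 89.

Total distance 89 km via the nearest-neighbour route Pine → Hadley → Oak → Fenby → Willow → Easton → Pine.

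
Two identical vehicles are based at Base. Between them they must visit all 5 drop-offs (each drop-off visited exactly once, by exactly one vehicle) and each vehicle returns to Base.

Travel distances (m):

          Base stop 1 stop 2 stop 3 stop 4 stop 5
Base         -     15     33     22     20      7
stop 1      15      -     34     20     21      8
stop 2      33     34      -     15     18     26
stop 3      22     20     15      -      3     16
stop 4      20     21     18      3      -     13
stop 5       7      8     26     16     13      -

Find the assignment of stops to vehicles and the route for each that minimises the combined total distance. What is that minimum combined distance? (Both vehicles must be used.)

Try each way of splitting the stops between the two vehicles (each non-empty) and, for each split, find the best tour for each vehicle:
  {stop 1} + {stop 2, stop 3, stop 4, stop 5}: 30 + 71 = 101
  {stop 2} + {stop 1, stop 3, stop 4, stop 5}: 66 + 58 = 124
  {stop 1, stop 2} + {stop 3, stop 4, stop 5}: 82 + 45 = 127
  {stop 3} + {stop 1, stop 2, stop 4, stop 5}: 44 + 87 = 131
  {stop 1, stop 3} + {stop 2, stop 4, stop 5}: 57 + 71 = 128
  {stop 2, stop 3} + {stop 1, stop 4, stop 5}: 70 + 56 = 126
  … (15 splits in total)
Best: vehicle 1 Base → stop 1 → Base = 30; vehicle 2 Base → stop 2 → stop 3 → stop 4 → stop 5 → Base = 71; combined 101.

Minimum combined distance: 101 m.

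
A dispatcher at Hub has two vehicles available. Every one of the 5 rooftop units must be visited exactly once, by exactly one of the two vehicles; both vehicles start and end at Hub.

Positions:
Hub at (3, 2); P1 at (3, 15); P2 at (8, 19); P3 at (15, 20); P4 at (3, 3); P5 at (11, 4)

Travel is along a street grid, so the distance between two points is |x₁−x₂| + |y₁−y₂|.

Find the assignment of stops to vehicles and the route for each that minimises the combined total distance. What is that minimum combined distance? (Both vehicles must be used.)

Try each way of splitting the stops between the two vehicles (each non-empty) and, for each split, find the best tour for each vehicle:
  {P1} + {P2, P3, P4, P5}: 26 + 60 = 86
  {P2} + {P1, P3, P4, P5}: 44 + 60 = 104
  {P1, P2} + {P3, P4, P5}: 44 + 60 = 104
  {P3} + {P1, P2, P4, P5}: 60 + 50 = 110
  {P1, P3} + {P2, P4, P5}: 60 + 50 = 110
  {P2, P3} + {P1, P4, P5}: 60 + 42 = 102
  … (15 splits in total)
  {P4} + {P1, P2, P3, P5}: 2 + 60 = 62  ← best
Best: vehicle 1 Hub → P4 → Hub = 2; vehicle 2 Hub → P1 → P2 → P3 → P5 → Hub = 60; combined 62.

Minimum combined distance: 62.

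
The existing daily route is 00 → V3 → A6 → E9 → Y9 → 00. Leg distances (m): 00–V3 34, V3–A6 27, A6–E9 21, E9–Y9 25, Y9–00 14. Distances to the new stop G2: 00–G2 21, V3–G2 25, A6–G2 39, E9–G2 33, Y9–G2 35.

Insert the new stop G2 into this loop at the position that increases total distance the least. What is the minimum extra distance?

Insertion cost between consecutive stops i–j is d(i,G2) + d(G2,j) − d(i,j):
  between 00 and V3: 21 + 25 − 34 = 12
  between V3 and A6: 25 + 39 − 27 = 37
  between A6 and E9: 39 + 33 − 21 = 51
  between E9 and Y9: 33 + 35 − 25 = 43
  between Y9 and 00: 35 + 21 − 14 = 42
Cheapest insertion is between 00 and V3, adding 12.
New total = 121 + 12 = 133.

Minimum extra distance: 12 m, inserting G2 between 00 and V3.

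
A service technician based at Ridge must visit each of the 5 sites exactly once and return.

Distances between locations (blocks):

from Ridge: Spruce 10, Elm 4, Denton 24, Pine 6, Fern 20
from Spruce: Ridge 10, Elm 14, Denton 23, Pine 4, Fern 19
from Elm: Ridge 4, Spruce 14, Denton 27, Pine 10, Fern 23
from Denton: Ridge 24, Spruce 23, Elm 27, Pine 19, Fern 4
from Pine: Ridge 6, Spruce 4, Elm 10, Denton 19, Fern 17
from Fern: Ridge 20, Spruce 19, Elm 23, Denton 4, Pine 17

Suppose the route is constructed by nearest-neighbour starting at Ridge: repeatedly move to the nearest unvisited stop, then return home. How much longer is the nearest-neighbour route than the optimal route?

The nearest-neighbour route is 1 blocks longer than optimal.

Ridge: Elm=4, Pine=6, Spruce=10, Fern=20, Denton=24 ⇒ Elm
Elm: Pine=10, Spruce=14, Fern=23, Denton=27 ⇒ Pine
Pine: Spruce=4, Fern=17, Denton=19 ⇒ Spruce
Spruce: Fern=19, Denton=23 ⇒ Fern
Fern: Denton=4 ⇒ Denton
NN route Ridge → Elm → Pine → Spruce → Fern → Denton → Ridge costs 65.
Optimal: Ridge → Spruce → Pine → Denton → Fern → Elm → Ridge costs 64 (by enumerating all 60 distinct tours).
Excess = 65 − 64 = 1.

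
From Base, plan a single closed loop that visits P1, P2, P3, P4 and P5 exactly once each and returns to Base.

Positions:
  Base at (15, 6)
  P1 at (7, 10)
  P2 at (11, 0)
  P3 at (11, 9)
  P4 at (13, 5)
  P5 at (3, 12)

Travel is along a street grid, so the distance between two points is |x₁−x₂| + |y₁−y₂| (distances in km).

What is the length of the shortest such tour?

There are 60 distinct closed tours to check (reversals are equivalent).
Base → P1 → P2 → P3 → P4 → P5 → Base: 12+14+9+6+17+18 = 76
Base → P1 → P2 → P3 → P5 → P4 → Base: 12+14+9+11+17+3 = 66
Base → P1 → P2 → P4 → P3 → P5 → Base: 12+14+7+6+11+18 = 68
Base → P1 → P2 → P4 → P5 → P3 → Base: 12+14+7+17+11+7 = 68
Base → P1 → P2 → P5 → P3 → P4 → Base: 12+14+20+11+6+3 = 66
Base → P1 → P2 → P5 → P4 → P3 → Base: 12+14+20+17+6+7 = 76
Base → P1 → P3 → P2 → P4 → P5 → Base: 12+5+9+7+17+18 = 68
Base → P1 → P3 → P2 → P5 → P4 → Base: 12+5+9+20+17+3 = 66
Base → P1 → P3 → P4 → P2 → P5 → Base: 12+5+6+7+20+18 = 68
Base → P1 → P3 → P4 → P5 → P2 → Base: 12+5+6+17+20+10 = 70
Base → P1 → P3 → P5 → P2 → P4 → Base: 12+5+11+20+7+3 = 58
Base → P1 → P3 → P5 → P4 → P2 → Base: 12+5+11+17+7+10 = 62
Base → P1 → P4 → P2 → P3 → P5 → Base: 12+11+7+9+11+18 = 68
Base → P1 → P4 → P2 → P5 → P3 → Base: 12+11+7+20+11+7 = 68
… (46 more)
Base → P1 → P5 → P3 → P2 → P4 → Base: 12+6+11+9+7+3 = 48  ← best
The minimum is 48.
One optimal route: Base → P1 → P5 → P3 → P2 → P4 → Base (or its reverse).

Minimum total distance: 48 km.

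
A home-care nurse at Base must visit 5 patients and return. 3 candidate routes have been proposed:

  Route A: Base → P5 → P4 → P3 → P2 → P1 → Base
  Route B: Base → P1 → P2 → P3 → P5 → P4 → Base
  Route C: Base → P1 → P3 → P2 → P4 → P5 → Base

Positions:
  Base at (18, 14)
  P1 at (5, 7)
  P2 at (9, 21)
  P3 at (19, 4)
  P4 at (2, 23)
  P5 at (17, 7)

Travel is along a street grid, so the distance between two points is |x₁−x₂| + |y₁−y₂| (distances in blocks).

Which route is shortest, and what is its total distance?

Shortest is Route C, total 112 blocks.

Route A: 8 + 31 + 36 + 27 + 18 + 20 = 140
Route B: 20 + 18 + 27 + 5 + 31 + 25 = 126
Route C: 20 + 17 + 27 + 9 + 31 + 8 = 112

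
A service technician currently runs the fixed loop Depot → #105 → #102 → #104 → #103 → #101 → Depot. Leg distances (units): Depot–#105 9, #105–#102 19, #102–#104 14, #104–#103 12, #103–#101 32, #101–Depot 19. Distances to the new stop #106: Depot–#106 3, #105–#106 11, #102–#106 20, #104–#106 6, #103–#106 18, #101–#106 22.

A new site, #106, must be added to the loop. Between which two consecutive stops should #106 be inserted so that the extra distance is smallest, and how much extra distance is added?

Minimum extra distance: 5, inserting #106 between Depot and #105.

Insertion cost between consecutive stops i–j is d(i,#106) + d(#106,j) − d(i,j):
  between Depot and #105: 3 + 11 − 9 = 5
  between #105 and #102: 11 + 20 − 19 = 12
  between #102 and #104: 20 + 6 − 14 = 12
  between #104 and #103: 6 + 18 − 12 = 12
  between #103 and #101: 18 + 22 − 32 = 8
  between #101 and Depot: 22 + 3 − 19 = 6
Cheapest insertion is between Depot and #105, adding 5.
New total = 105 + 5 = 110.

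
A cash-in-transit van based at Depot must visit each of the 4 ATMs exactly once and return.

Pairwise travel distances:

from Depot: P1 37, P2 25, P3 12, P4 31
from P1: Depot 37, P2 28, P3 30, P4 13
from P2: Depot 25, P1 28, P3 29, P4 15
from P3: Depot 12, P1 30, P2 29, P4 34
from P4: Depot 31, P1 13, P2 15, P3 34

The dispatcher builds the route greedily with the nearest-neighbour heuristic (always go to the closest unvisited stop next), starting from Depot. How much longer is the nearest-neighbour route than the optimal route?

The nearest-neighbour route is 11 longer than optimal.

From Depot: P3=12, P2=25, P4=31, P1=37 → choose P3 (12).
From P3: P2=29, P1=30, P4=34 → choose P2 (29).
From P2: P4=15, P1=28 → choose P4 (15).
From P4: P1=13 → choose P1 (13).
NN route Depot → P3 → P2 → P4 → P1 → Depot costs 106.
Optimal: Depot → P2 → P4 → P1 → P3 → Depot costs 95 (by enumerating all 12 distinct tours).
Excess = 106 − 95 = 11.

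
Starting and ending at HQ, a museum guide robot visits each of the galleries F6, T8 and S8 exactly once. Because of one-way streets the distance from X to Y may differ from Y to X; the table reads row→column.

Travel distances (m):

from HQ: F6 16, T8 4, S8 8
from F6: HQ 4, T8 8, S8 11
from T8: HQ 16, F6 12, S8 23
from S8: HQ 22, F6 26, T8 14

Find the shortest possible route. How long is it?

HQ - F6 - T8 - S8 - HQ: 16+8+23+22 = 69
HQ - F6 - S8 - T8 - HQ: 16+11+14+16 = 57
HQ - T8 - F6 - S8 - HQ: 4+12+11+22 = 49
HQ - T8 - S8 - F6 - HQ: 4+23+26+4 = 57
HQ - S8 - F6 - T8 - HQ: 8+26+8+16 = 58
HQ - S8 - T8 - F6 - HQ: 8+14+12+4 = 38
The minimum is 38.
One optimal route: HQ → S8 → T8 → F6 → HQ.

38 m — the shortest possible round trip.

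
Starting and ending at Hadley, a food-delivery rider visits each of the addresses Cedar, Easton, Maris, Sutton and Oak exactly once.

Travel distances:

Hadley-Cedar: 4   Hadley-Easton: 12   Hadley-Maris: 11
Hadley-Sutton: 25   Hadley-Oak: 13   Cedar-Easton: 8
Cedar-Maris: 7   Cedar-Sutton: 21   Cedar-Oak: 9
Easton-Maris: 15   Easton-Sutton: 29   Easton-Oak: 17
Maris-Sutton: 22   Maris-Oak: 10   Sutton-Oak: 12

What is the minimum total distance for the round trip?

There are 60 distinct closed tours to check (reversals are equivalent).
Hadley - Cedar - Easton - Maris - Sutton - Oak - Hadley: 4+8+15+22+12+13 = 74
Hadley - Cedar - Easton - Maris - Oak - Sutton - Hadley: 4+8+15+10+12+25 = 74
Hadley - Cedar - Easton - Sutton - Maris - Oak - Hadley: 4+8+29+22+10+13 = 86
Hadley - Cedar - Easton - Sutton - Oak - Maris - Hadley: 4+8+29+12+10+11 = 74
Hadley - Cedar - Easton - Oak - Maris - Sutton - Hadley: 4+8+17+10+22+25 = 86
Hadley - Cedar - Easton - Oak - Sutton - Maris - Hadley: 4+8+17+12+22+11 = 74
Hadley - Cedar - Maris - Easton - Sutton - Oak - Hadley: 4+7+15+29+12+13 = 80
Hadley - Cedar - Maris - Easton - Oak - Sutton - Hadley: 4+7+15+17+12+25 = 80
Hadley - Cedar - Maris - Sutton - Easton - Oak - Hadley: 4+7+22+29+17+13 = 92
Hadley - Cedar - Maris - Sutton - Oak - Easton - Hadley: 4+7+22+12+17+12 = 74
Hadley - Cedar - Maris - Oak - Easton - Sutton - Hadley: 4+7+10+17+29+25 = 92
Hadley - Cedar - Maris - Oak - Sutton - Easton - Hadley: 4+7+10+12+29+12 = 74
Hadley - Cedar - Sutton - Easton - Maris - Oak - Hadley: 4+21+29+15+10+13 = 92
Hadley - Cedar - Sutton - Easton - Oak - Maris - Hadley: 4+21+29+17+10+11 = 92
… (46 more)
The minimum is 74.
One optimal route: Hadley → Cedar → Easton → Maris → Sutton → Oak → Hadley (or its reverse).

74 — the shortest possible round trip.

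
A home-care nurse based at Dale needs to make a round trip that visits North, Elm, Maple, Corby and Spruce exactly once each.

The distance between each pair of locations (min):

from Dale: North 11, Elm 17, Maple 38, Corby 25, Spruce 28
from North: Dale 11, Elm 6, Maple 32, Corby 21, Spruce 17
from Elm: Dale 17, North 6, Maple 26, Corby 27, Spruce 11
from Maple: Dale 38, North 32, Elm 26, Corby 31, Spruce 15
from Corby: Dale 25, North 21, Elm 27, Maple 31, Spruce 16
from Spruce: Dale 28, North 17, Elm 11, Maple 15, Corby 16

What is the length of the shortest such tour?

99 min — the shortest possible round trip.

With 5 stops there are 5!/2 = 60 distinct round trips (a route and its reverse cost the same).
Dale → North → Elm → Maple → Corby → Spruce → Dale: 11+6+26+31+16+28 = 118
Dale → North → Elm → Maple → Spruce → Corby → Dale: 11+6+26+15+16+25 = 99
Dale → North → Elm → Corby → Maple → Spruce → Dale: 11+6+27+31+15+28 = 118
Dale → North → Elm → Corby → Spruce → Maple → Dale: 11+6+27+16+15+38 = 113
Dale → North → Elm → Spruce → Maple → Corby → Dale: 11+6+11+15+31+25 = 99
Dale → North → Elm → Spruce → Corby → Maple → Dale: 11+6+11+16+31+38 = 113
Dale → North → Maple → Elm → Corby → Spruce → Dale: 11+32+26+27+16+28 = 140
Dale → North → Maple → Elm → Spruce → Corby → Dale: 11+32+26+11+16+25 = 121
Dale → North → Maple → Corby → Elm → Spruce → Dale: 11+32+31+27+11+28 = 140
Dale → North → Maple → Corby → Spruce → Elm → Dale: 11+32+31+16+11+17 = 118
Dale → North → Maple → Spruce → Elm → Corby → Dale: 11+32+15+11+27+25 = 121
Dale → North → Maple → Spruce → Corby → Elm → Dale: 11+32+15+16+27+17 = 118
Dale → North → Corby → Elm → Maple → Spruce → Dale: 11+21+27+26+15+28 = 128
Dale → North → Corby → Elm → Spruce → Maple → Dale: 11+21+27+11+15+38 = 123
… (46 more)
The minimum is 99.
One optimal route: Dale → North → Elm → Maple → Spruce → Corby → Dale (or its reverse).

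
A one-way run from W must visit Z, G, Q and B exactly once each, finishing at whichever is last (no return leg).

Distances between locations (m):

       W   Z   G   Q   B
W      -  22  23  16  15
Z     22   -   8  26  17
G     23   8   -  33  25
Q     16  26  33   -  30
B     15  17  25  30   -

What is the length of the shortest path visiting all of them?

There are 4! = 24 possible orderings.
W - Z - G - Q - B: 22+8+33+30 = 93
W - Z - G - B - Q: 22+8+25+30 = 85
W - Z - Q - G - B: 22+26+33+25 = 106
W - Z - Q - B - G: 22+26+30+25 = 103
W - Z - B - G - Q: 22+17+25+33 = 97
W - Z - B - Q - G: 22+17+30+33 = 102
W - G - Z - Q - B: 23+8+26+30 = 87
W - G - Z - B - Q: 23+8+17+30 = 78
W - G - Q - Z - B: 23+33+26+17 = 99
W - G - Q - B - Z: 23+33+30+17 = 103
W - G - B - Z - Q: 23+25+17+26 = 91
W - G - B - Q - Z: 23+25+30+26 = 104
W - Q - Z - G - B: 16+26+8+25 = 75
W - Q - Z - B - G: 16+26+17+25 = 84
… (10 more)
W - Q - B - Z - G: 16+30+17+8 = 71  ← best
The minimum is 71.
One shortest path: W → Q → B → Z → G.

Shortest open route: 71 m.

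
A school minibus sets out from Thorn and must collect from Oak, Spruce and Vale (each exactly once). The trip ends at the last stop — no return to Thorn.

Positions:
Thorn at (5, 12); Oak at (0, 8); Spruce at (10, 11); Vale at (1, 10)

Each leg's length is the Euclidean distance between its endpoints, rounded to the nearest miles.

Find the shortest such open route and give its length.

16 miles — the minimum one-way total.

There are 3! = 6 possible orderings.
Thorn→Oak→Spruce→Vale: 6+10+9 = 25
Thorn→Oak→Vale→Spruce: 6+2+9 = 17
Thorn→Spruce→Oak→Vale: 5+10+2 = 17
Thorn→Spruce→Vale→Oak: 5+9+2 = 16
Thorn→Vale→Oak→Spruce: 4+2+10 = 16
Thorn→Vale→Spruce→Oak: 4+9+10 = 23
The minimum is 16.
One shortest path: Thorn → Spruce → Vale → Oak.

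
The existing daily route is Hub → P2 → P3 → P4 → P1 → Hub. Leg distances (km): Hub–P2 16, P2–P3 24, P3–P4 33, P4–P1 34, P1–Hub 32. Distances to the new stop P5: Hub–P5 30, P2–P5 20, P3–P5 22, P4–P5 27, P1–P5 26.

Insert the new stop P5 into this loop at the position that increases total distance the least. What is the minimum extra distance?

Minimum extra distance: 16 km, inserting P5 between P3 and P4.

Insertion cost between consecutive stops i–j is d(i,P5) + d(P5,j) − d(i,j):
  between Hub and P2: 30 + 20 − 16 = 34
  between P2 and P3: 20 + 22 − 24 = 18
  between P3 and P4: 22 + 27 − 33 = 16
  between P4 and P1: 27 + 26 − 34 = 19
  between P1 and Hub: 26 + 30 − 32 = 24
Cheapest insertion is between P3 and P4, adding 16.
New total = 139 + 16 = 155.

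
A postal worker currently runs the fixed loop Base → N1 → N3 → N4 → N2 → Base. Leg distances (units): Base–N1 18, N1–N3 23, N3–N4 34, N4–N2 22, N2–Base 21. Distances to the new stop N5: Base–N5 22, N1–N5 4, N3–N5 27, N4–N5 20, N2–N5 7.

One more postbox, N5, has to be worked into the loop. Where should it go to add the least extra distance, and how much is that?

Insertion cost between consecutive stops i–j is d(i,N5) + d(N5,j) − d(i,j):
  between Base and N1: 22 + 4 − 18 = 8
  between N1 and N3: 4 + 27 − 23 = 8
  between N3 and N4: 27 + 20 − 34 = 13
  between N4 and N2: 20 + 7 − 22 = 5
  between N2 and Base: 7 + 22 − 21 = 8
Cheapest insertion is between N4 and N2, adding 5.
New total = 118 + 5 = 123.

+5 — insert N5 between N4 and N2.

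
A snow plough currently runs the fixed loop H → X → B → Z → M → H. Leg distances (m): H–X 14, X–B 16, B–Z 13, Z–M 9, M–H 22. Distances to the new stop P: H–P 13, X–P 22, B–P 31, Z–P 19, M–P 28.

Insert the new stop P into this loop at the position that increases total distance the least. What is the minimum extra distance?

Insertion cost between consecutive stops i–j is d(i,P) + d(P,j) − d(i,j):
  between H and X: 13 + 22 − 14 = 21
  between X and B: 22 + 31 − 16 = 37
  between B and Z: 31 + 19 − 13 = 37
  between Z and M: 19 + 28 − 9 = 38
  between M and H: 28 + 13 − 22 = 19
Cheapest insertion is between M and H, adding 19.
New total = 74 + 19 = 93.

+19 m — insert P between M and H.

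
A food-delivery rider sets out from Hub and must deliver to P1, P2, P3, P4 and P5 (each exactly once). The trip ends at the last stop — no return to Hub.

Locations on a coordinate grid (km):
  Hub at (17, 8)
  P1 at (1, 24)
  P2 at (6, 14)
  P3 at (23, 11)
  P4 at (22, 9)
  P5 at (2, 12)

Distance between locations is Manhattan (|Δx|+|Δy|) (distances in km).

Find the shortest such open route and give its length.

Shortest open route: 48 km.

There are 5! = 120 possible orderings.
Hub→P1→P2→P3→P4→P5: 32+15+20+3+23 = 93
Hub→P1→P2→P3→P5→P4: 32+15+20+22+23 = 112
Hub→P1→P2→P4→P3→P5: 32+15+21+3+22 = 93
Hub→P1→P2→P4→P5→P3: 32+15+21+23+22 = 113
Hub→P1→P2→P5→P3→P4: 32+15+6+22+3 = 78
Hub→P1→P2→P5→P4→P3: 32+15+6+23+3 = 79
Hub→P1→P3→P2→P4→P5: 32+35+20+21+23 = 131
Hub→P1→P3→P2→P5→P4: 32+35+20+6+23 = 116
Hub→P1→P3→P4→P2→P5: 32+35+3+21+6 = 97
Hub→P1→P3→P4→P5→P2: 32+35+3+23+6 = 99
Hub→P1→P3→P5→P2→P4: 32+35+22+6+21 = 116
Hub→P1→P3→P5→P4→P2: 32+35+22+23+21 = 133
Hub→P1→P4→P2→P3→P5: 32+36+21+20+22 = 131
Hub→P1→P4→P2→P5→P3: 32+36+21+6+22 = 117
… (106 more)
Hub→P4→P3→P2→P5→P1: 6+3+20+6+13 = 48  ← best
The minimum is 48.
One shortest path: Hub → P4 → P3 → P2 → P5 → P1.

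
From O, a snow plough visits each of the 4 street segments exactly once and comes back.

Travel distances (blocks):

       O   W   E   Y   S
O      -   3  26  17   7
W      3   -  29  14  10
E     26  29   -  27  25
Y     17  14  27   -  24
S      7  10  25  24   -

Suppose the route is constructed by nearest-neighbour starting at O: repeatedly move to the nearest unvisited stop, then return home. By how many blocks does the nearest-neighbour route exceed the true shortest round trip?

The nearest-neighbour route is 14 blocks longer than optimal.

O: W=3, S=7, Y=17, E=26 ⇒ W
W: S=10, Y=14, E=29 ⇒ S
S: Y=24, E=25 ⇒ Y
Y: E=27 ⇒ E
NN route O → W → S → Y → E → O costs 90.
Optimal: O → W → Y → E → S → O costs 76 (by enumerating all 12 distinct tours).
Excess = 90 − 76 = 14.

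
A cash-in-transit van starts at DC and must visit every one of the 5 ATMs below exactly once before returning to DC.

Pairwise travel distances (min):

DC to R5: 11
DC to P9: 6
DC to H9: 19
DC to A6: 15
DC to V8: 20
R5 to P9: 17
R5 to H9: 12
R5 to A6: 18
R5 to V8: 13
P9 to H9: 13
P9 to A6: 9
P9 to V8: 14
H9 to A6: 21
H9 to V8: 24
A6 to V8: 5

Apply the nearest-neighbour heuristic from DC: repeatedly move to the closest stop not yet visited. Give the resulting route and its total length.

Total distance 64 min via the nearest-neighbour route DC → P9 → A6 → V8 → R5 → H9 → DC.

From DC: distances to unvisited — P9=6, R5=11, A6=15, H9=19, V8=20. Nearest is P9 (6).
From P9: distances to unvisited — A6=9, H9=13, V8=14, R5=17. Nearest is A6 (9).
From A6: distances to unvisited — V8=5, R5=18, H9=21. Nearest is V8 (5).
From V8: distances to unvisited — R5=13, H9=24. Nearest is R5 (13).
From R5: distances to unvisited — H9=12. Nearest is H9 (12).
Return H9→DC: 19.
Total = 6 + 9 + 5 + 13 + 12 + 19 = 64.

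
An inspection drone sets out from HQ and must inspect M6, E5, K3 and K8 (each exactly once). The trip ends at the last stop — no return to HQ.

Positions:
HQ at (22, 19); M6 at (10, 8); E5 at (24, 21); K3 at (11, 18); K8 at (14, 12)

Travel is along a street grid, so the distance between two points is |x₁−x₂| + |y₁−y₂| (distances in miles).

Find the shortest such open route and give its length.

There are 4! = 24 possible orderings.
HQ → M6 → E5 → K3 → K8: 23+27+16+9 = 75
HQ → M6 → E5 → K8 → K3: 23+27+19+9 = 78
HQ → M6 → K3 → E5 → K8: 23+11+16+19 = 69
HQ → M6 → K3 → K8 → E5: 23+11+9+19 = 62
HQ → M6 → K8 → E5 → K3: 23+8+19+16 = 66
HQ → M6 → K8 → K3 → E5: 23+8+9+16 = 56
HQ → E5 → M6 → K3 → K8: 4+27+11+9 = 51
HQ → E5 → M6 → K8 → K3: 4+27+8+9 = 48
HQ → E5 → K3 → M6 → K8: 4+16+11+8 = 39
HQ → E5 → K3 → K8 → M6: 4+16+9+8 = 37
HQ → E5 → K8 → M6 → K3: 4+19+8+11 = 42
HQ → E5 → K8 → K3 → M6: 4+19+9+11 = 43
HQ → K3 → M6 → E5 → K8: 12+11+27+19 = 69
HQ → K3 → M6 → K8 → E5: 12+11+8+19 = 50
… (10 more)
The minimum is 37.
One shortest path: HQ → E5 → K3 → K8 → M6.

Shortest open route: 37 miles.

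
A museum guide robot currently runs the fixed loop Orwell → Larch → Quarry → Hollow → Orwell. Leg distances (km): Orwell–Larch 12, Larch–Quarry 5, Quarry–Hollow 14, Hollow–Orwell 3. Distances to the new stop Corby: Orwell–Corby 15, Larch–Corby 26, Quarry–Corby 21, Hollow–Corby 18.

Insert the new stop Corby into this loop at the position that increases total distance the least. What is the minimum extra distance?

Insertion cost between consecutive stops i–j is d(i,Corby) + d(Corby,j) − d(i,j):
  between Orwell and Larch: 15 + 26 − 12 = 29
  between Larch and Quarry: 26 + 21 − 5 = 42
  between Quarry and Hollow: 21 + 18 − 14 = 25
  between Hollow and Orwell: 18 + 15 − 3 = 30
Cheapest insertion is between Quarry and Hollow, adding 25.
New total = 34 + 25 = 59.

+25 km — insert Corby between Quarry and Hollow.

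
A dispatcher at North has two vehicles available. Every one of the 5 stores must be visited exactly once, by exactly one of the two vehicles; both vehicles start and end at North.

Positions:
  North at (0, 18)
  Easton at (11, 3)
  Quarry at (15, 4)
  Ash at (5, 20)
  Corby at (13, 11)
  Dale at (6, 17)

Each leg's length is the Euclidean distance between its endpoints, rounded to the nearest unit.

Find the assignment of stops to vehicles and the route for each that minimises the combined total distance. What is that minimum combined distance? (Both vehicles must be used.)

Check every non-empty split of the stops between the two vehicles; for each half take its own optimal tour:
  {Easton} + {Quarry, Ash, Corby, Dale}: 38 + 45 = 83
  {Quarry} + {Easton, Ash, Corby, Dale}: 42 + 44 = 86
  {Easton, Quarry} + {Ash, Corby, Dale}: 44 + 32 = 76
  {Ash} + {Easton, Quarry, Corby, Dale}: 10 + 45 = 55
  {Easton, Ash} + {Quarry, Corby, Dale}: 42 + 43 = 85
  {Quarry, Ash} + {Easton, Corby, Dale}: 45 + 42 = 87
  … (15 splits in total)
Best: vehicle 1 North → Ash → North = 10; vehicle 2 North → Easton → Quarry → Corby → Dale → North = 45; combined 55.

55 — the smallest possible combined total.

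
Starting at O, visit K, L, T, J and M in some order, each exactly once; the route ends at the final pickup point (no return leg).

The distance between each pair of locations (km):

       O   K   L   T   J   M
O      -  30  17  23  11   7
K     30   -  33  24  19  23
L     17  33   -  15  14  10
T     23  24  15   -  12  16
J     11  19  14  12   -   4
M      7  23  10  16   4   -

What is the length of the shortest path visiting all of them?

There are 5! = 120 possible orderings.
O→K→L→T→J→M: 30+33+15+12+4 = 94
O→K→L→T→M→J: 30+33+15+16+4 = 98
O→K→L→J→T→M: 30+33+14+12+16 = 105
O→K→L→J→M→T: 30+33+14+4+16 = 97
O→K→L→M→T→J: 30+33+10+16+12 = 101
O→K→L→M→J→T: 30+33+10+4+12 = 89
O→K→T→L→J→M: 30+24+15+14+4 = 87
O→K→T→L→M→J: 30+24+15+10+4 = 83
O→K→T→J→L→M: 30+24+12+14+10 = 90
O→K→T→J→M→L: 30+24+12+4+10 = 80
O→K→T→M→L→J: 30+24+16+10+14 = 94
O→K→T→M→J→L: 30+24+16+4+14 = 88
O→K→J→L→T→M: 30+19+14+15+16 = 94
O→K→J→L→M→T: 30+19+14+10+16 = 89
… (106 more)
O→M→L→T→J→K: 7+10+15+12+19 = 63  ← best
The minimum is 63.
One shortest path: O → M → L → T → J → K.

63 km — the minimum one-way total.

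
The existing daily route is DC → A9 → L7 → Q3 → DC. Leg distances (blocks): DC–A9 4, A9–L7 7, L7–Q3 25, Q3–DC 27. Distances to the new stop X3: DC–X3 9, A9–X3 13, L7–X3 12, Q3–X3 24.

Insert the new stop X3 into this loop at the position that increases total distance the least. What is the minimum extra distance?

Insertion cost between consecutive stops i–j is d(i,X3) + d(X3,j) − d(i,j):
  between DC and A9: 9 + 13 − 4 = 18
  between A9 and L7: 13 + 12 − 7 = 18
  between L7 and Q3: 12 + 24 − 25 = 11
  between Q3 and DC: 24 + 9 − 27 = 6
Cheapest insertion is between Q3 and DC, adding 6.
New total = 63 + 6 = 69.

Adding 6 blocks by placing X3 on the Q3–DC leg.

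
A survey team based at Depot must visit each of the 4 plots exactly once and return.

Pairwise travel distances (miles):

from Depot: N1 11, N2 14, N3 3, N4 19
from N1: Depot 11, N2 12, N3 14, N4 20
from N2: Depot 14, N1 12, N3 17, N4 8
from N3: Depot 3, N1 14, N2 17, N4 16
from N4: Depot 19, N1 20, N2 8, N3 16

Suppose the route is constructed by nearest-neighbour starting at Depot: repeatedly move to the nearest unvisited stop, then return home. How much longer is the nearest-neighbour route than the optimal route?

6 miles longer than the optimal tour.

Depot: N3=3, N1=11, N2=14, N4=19 ⇒ N3
N3: N1=14, N4=16, N2=17 ⇒ N1
N1: N2=12, N4=20 ⇒ N2
N2: N4=8 ⇒ N4
NN route Depot → N3 → N1 → N2 → N4 → Depot costs 56.
Optimal: Depot → N1 → N2 → N4 → N3 → Depot costs 50 (by enumerating all 12 distinct tours).
Excess = 56 − 50 = 6.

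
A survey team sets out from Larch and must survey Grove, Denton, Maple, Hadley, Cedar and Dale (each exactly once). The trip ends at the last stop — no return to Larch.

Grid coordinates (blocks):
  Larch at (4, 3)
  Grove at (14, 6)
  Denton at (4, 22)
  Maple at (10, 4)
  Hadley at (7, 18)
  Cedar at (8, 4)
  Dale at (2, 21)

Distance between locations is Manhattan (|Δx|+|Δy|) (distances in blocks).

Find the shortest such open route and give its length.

Minimum one-way distance = 42 blocks.

There are 6! = 720 possible orderings.
Larch→Grove→Denton→Maple→Hadley→Cedar→Dale: 13+26+24+17+15+23 = 118
Larch→Grove→Denton→Maple→Hadley→Dale→Cedar: 13+26+24+17+8+23 = 111
Larch→Grove→Denton→Maple→Cedar→Hadley→Dale: 13+26+24+2+15+8 = 88
Larch→Grove→Denton→Maple→Cedar→Dale→Hadley: 13+26+24+2+23+8 = 96
Larch→Grove→Denton→Maple→Dale→Hadley→Cedar: 13+26+24+25+8+15 = 111
Larch→Grove→Denton→Maple→Dale→Cedar→Hadley: 13+26+24+25+23+15 = 126
Larch→Grove→Denton→Hadley→Maple→Cedar→Dale: 13+26+7+17+2+23 = 88
Larch→Grove→Denton→Hadley→Maple→Dale→Cedar: 13+26+7+17+25+23 = 111
… (712 more)
Larch→Cedar→Maple→Grove→Hadley→Denton→Dale: 5+2+6+19+7+3 = 42  ← best
The minimum is 42.
One shortest path: Larch → Cedar → Maple → Grove → Hadley → Denton → Dale.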